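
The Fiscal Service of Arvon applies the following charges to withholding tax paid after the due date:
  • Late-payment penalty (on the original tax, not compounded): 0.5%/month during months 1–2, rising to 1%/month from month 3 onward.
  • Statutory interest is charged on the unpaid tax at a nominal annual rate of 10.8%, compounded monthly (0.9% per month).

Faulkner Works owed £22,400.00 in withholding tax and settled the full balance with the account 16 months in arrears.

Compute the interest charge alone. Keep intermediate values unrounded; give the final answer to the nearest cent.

£3,452.75

Interest: £22,400.00 × ((1 + 0.009)^16 − 1) = £22,400.00 × 0.1541404… = £3,452.7459…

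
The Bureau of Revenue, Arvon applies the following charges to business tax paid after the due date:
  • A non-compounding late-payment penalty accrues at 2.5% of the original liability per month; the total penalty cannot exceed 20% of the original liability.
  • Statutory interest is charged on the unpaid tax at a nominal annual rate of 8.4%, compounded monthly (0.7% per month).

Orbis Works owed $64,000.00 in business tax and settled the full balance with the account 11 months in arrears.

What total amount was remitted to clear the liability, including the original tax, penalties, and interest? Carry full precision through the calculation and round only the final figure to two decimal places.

$81,904.15

Penalty (uncapped): 11 × 2.5% × $64,000.00 = $17,600.00; cap = 20% × $64,000.00 = $12,800.00 → penalty = $12,800.00
Interest: $64,000.00 × ((1 + 0.007)^11 − 1) = $64,000.00 × 0.0797524… = $5,104.1533…
Total = $64,000.00 + $12,800.0000 + $5,104.1533… = $81,904.15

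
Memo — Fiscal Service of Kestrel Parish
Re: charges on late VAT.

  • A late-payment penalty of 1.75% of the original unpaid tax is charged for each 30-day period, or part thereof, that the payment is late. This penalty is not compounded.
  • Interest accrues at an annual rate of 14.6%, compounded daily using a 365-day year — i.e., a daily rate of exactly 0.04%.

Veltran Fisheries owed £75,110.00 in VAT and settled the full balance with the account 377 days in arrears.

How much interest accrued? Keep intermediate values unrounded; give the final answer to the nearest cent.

Interest: £75,110.00 × ((1 + 0.0004)^377 − 1) = £75,110.00 × 0.16272902… = £12,222.5769…

£12,222.58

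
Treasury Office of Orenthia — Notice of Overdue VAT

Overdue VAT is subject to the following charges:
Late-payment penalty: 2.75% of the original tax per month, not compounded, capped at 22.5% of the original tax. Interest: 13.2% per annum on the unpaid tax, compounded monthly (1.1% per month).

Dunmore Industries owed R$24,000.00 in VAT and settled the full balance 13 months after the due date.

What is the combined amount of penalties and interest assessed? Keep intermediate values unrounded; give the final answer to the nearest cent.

Penalty (uncapped): 13 × 2.75% × R$24,000.00 = R$8,580.00; cap = 22.5% × R$24,000.00 = R$5,400.00 → penalty = R$5,400.00
Interest: R$24,000.00 × ((1 + 0.011)^13 − 1) = R$24,000.00 × 0.1528293… = R$3,667.9043…
Penalties + interest = R$5,400.0000 + R$3,667.9043… = R$9,067.90

R$9,067.90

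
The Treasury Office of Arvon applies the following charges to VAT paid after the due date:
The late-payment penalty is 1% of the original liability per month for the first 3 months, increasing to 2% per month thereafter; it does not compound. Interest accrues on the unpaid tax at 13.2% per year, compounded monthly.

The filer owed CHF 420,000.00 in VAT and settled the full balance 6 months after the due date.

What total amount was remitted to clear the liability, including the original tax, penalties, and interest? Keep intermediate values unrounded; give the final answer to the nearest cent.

CHF 486,293.57

Penalty, months 1–3: 3 × 1% × CHF 420,000.00 = CHF 12,600.00
Penalty, months 4–6: 3 × 2% × CHF 420,000.00 = CHF 25,200.00
Interest (13.2%/yr ÷ 12 = 1.1%/month): CHF 420,000.00 × ((1 + 0.011)^6 − 1) = CHF 28,493.5730…
Total = CHF 420,000.00 + CHF 37,800.0000 + CHF 28,493.5730… = CHF 486,293.57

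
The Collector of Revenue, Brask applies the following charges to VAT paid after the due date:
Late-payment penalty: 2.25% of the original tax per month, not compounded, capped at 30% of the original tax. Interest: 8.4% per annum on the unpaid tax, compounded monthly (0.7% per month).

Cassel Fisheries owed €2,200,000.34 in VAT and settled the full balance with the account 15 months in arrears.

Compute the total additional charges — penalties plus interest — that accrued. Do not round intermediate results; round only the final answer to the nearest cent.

€902,669.81

Penalty (uncapped): 15 × 2.25% × €2,200,000.34 = €742,500.11…; cap = 30% × €2,200,000.34 = €660,000.10… → penalty = €660,000.10…
Interest: €2,200,000.34 × ((1 + 0.007)^15 − 1) = €2,200,000.34 × 0.1103044… = €242,669.7031…
Penalties + interest = €660,000.1020 + €242,669.7031… = €902,669.81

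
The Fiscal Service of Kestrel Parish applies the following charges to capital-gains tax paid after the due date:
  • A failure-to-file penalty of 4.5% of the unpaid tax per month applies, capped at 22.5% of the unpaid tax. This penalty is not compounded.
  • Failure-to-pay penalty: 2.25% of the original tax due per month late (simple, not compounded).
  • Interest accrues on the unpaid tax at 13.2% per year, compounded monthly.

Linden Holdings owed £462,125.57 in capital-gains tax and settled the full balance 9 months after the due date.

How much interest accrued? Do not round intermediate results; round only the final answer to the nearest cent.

£47,815.98

Interest (13.2%/yr ÷ 12 = 1.1%/month): £462,125.57 × ((1 + 0.011)^9 − 1) = £47,815.9799…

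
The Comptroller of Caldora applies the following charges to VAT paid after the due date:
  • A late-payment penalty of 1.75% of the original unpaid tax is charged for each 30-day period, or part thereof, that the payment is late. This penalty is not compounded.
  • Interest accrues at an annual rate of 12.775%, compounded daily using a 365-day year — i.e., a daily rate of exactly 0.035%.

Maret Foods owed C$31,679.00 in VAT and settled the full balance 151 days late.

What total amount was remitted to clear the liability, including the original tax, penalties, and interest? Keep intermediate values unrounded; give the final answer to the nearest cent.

Penalty periods: ⌈151/30⌉ = 6; penalty = 6 × 1.75% × C$31,679.00 = C$3,326.30…
Interest: C$31,679.00 × ((1 + 0.00035)^151 − 1) = C$31,679.00 × 0.05426174… = C$1,718.9578…
Total = C$31,679.00 + C$3,326.2950 + C$1,718.9578… = C$36,724.25

C$36,724.25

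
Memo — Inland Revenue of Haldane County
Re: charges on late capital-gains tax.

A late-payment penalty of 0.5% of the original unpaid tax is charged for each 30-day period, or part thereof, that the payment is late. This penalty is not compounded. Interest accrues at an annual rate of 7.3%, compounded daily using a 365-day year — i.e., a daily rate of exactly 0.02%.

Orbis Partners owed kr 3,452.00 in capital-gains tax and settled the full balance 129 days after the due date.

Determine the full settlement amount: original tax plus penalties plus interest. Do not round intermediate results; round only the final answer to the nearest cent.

Penalty periods: ⌈129/30⌉ = 5; penalty = 5 × 0.5% × kr 3,452.00 = kr 86.30
Interest: kr 3,452.00 × ((1 + 0.0002)^129 − 1) = kr 3,452.00 × 0.02613305… = kr 90.2113…
Total = kr 3,452.00 + kr 86.3000 + kr 90.2113… = kr 3,628.51

kr 3,628.51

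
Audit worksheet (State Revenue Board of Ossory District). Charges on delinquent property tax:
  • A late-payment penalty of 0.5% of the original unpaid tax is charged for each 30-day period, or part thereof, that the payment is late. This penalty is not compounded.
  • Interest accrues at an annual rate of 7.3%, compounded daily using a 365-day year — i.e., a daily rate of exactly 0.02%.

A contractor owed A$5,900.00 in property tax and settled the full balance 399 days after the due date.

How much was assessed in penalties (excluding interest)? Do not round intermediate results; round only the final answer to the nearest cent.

A$413.00

Penalty periods: ⌈399/30⌉ = 14; penalty = 14 × 0.5% × A$5,900.00 = A$413.00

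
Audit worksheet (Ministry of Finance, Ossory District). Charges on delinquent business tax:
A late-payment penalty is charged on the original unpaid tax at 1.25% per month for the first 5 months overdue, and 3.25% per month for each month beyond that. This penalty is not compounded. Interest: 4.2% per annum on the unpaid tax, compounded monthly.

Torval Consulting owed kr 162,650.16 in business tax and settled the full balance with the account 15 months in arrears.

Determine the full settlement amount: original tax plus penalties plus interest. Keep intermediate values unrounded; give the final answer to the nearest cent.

kr 234,428.65

Penalty, months 1–5: 5 × 1.25% × kr 162,650.16 = kr 10,165.64…
Penalty, months 6–15: 10 × 3.25% × kr 162,650.16 = kr 52,861.30…
Interest (4.2%/yr ÷ 12 = 0.35%/month): kr 162,650.16 × ((1 + 0.0035)^15 − 1) = kr 8,751.5487…
Total = kr 162,650.16 + kr 63,026.9370 + kr 8,751.5487… = kr 234,428.65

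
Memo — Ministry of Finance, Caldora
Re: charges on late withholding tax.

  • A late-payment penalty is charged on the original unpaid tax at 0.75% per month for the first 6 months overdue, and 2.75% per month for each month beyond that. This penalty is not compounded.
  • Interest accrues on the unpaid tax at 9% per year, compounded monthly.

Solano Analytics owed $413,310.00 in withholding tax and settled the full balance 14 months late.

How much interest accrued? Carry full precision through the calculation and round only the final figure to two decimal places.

Interest (9%/yr ÷ 12 = 0.75%/month): $413,310.00 × ((1 + 0.0075)^14 − 1) = $45,577.9784…

$45,577.98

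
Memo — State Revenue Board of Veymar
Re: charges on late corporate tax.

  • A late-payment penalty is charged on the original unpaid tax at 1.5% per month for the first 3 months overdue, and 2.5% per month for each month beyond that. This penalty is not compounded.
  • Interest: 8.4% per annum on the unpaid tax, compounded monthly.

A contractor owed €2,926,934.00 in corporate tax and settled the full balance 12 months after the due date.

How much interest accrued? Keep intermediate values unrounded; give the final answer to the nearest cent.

Interest (8.4%/yr ÷ 12 = 0.7%/month): €2,926,934.00 × ((1 + 0.007)^12 − 1) = €255,552.5449…

€255,552.54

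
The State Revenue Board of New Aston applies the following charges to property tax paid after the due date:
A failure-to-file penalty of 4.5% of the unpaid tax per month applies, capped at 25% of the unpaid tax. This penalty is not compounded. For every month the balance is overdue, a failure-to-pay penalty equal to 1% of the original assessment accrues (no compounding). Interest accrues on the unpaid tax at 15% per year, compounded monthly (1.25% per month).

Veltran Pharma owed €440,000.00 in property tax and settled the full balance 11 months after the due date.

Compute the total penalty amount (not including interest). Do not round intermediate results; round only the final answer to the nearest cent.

Failure-to-file: 11 × 4.5% × €440,000.00 = €217,800.00, capped at 25% × €440,000.00 = €110,000.00
Failure-to-pay penalty: 11 × 1% × €440,000.00 = €48,400.00
Total penalty = €110,000.00 + €48,400.00 = €158,400.00

€158,400.00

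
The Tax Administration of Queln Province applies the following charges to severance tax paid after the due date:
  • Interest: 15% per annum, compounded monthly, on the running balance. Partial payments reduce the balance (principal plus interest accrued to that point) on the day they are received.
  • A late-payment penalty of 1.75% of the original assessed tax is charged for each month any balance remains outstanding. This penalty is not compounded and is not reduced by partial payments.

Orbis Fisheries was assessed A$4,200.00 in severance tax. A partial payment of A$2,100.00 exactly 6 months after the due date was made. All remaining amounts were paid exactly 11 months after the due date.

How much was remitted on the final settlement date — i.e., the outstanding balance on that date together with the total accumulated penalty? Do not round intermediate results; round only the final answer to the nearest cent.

Monthly rate = 15% ÷ 12 = 1.25%
Balance at month 6: A$4,200.0000 × (1 + 0.0125)^6 = A$4,525.0094…
After A$2,100.00 payment: A$4,525.0094… − A$2,100.00 = A$2,425.0094…
Balance at month 11: A$2,425.0094… × (1 + 0.0125)^5 = A$2,580.4092…
Penalty: 11 × 1.75% × A$4,200.00 = A$808.50
Final settlement = outstanding balance + penalty = A$2,580.4092… + A$808.50 = A$3,388.91

A$3,388.91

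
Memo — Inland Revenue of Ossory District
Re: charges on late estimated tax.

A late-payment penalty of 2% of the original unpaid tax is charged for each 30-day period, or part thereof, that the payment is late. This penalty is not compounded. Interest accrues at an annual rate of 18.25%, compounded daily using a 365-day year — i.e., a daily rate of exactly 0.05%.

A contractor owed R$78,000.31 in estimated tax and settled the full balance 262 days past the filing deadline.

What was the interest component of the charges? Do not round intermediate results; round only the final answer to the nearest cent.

R$10,914.62

Interest: R$78,000.31 × ((1 + 0.0005)^262 − 1) = R$78,000.31 × 0.13993046… = R$10,914.6193…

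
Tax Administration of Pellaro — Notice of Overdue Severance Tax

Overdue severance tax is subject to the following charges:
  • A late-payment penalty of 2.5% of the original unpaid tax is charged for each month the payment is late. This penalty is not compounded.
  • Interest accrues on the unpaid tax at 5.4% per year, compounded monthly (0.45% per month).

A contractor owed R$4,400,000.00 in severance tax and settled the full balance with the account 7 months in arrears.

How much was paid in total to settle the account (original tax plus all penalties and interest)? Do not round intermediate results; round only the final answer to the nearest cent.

Late-payment penalty: 7 × 2.5% × R$4,400,000.00 = R$770,000.00
Interest: R$4,400,000.00 × ((1 + 0.0045)^7 − 1) = R$4,400,000.00 × 0.0319285… = R$140,485.1966…
Total = R$4,400,000.00 + R$770,000.0000 + R$140,485.1966… = R$5,310,485.20

R$5,310,485.20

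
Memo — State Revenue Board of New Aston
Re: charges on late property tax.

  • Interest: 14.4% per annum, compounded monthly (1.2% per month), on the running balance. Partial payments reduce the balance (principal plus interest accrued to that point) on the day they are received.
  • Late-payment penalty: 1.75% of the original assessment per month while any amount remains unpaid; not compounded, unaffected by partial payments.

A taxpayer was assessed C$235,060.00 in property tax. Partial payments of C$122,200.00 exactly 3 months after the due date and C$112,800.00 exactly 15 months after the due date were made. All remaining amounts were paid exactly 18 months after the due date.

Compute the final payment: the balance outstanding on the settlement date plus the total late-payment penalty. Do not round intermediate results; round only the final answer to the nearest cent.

Balance at month 3: C$235,060.0000 × (1 + 0.012)^3 = C$243,624.1121…
After C$122,200.00 payment: C$243,624.1121… − C$122,200.00 = C$121,424.1121…
Balance at month 15: C$121,424.1121… × (1 + 0.012)^12 = C$140,110.6302…
After C$112,800.00 payment: C$140,110.6302… − C$112,800.00 = C$27,310.6302…
Balance at month 18: C$27,310.6302… × (1 + 0.012)^3 = C$28,305.6583…
Penalty: 18 × 1.75% × C$235,060.00 = C$74,043.90
Final settlement = outstanding balance + penalty = C$28,305.6583… + C$74,043.90 = C$102,349.56

C$102,349.56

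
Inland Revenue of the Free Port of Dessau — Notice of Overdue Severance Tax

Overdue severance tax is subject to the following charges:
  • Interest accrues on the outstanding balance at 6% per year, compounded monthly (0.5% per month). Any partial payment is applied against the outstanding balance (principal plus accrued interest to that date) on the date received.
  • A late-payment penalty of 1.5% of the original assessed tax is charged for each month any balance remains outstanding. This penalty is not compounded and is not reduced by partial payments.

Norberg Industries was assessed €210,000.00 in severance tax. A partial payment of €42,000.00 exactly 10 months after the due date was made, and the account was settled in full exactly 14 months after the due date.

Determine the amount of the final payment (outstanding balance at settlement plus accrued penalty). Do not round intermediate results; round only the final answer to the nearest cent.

€226,441.12

Balance at month 10: €210,000.0000 × (1 + 0.005)^10 = €220,739.4277…
After €42,000.00 payment: €220,739.4277… − €42,000.00 = €178,739.4277…
Balance at month 14: €178,739.4277… × (1 + 0.005)^4 = €182,341.1167…
Penalty: 14 × 1.5% × €210,000.00 = €44,100.00
Final settlement = outstanding balance + penalty = €182,341.1167… + €44,100.00 = €226,441.12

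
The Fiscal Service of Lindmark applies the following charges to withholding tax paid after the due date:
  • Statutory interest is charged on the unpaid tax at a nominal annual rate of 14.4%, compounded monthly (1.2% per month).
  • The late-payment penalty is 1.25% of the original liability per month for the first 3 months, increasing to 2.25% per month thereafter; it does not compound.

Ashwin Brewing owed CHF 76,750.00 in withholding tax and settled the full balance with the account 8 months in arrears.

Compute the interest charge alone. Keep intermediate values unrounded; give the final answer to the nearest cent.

Interest: CHF 76,750.00 × ((1 + 0.012)^8 − 1) = CHF 76,750.00 × 0.1001302… = CHF 7,684.9954…

CHF 7,685.00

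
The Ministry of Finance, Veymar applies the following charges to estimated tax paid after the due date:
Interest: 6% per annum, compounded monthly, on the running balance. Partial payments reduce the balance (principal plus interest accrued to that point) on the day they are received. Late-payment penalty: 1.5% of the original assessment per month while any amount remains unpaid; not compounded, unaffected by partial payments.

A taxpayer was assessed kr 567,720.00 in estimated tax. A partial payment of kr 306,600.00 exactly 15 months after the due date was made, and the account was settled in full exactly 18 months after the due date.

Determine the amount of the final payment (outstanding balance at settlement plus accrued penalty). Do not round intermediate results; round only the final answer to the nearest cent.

kr 463,107.70

Monthly rate = 6% ÷ 12 = 0.5%
Balance at month 15: kr 567,720.0000 × (1 + 0.005)^15 = kr 611,822.0438…
After kr 306,600.00 payment: kr 611,822.0438… − kr 306,600.00 = kr 305,222.0438…
Balance at month 18: kr 305,222.0438… × (1 + 0.005)^3 = kr 309,823.3042…
Penalty: 18 × 1.5% × kr 567,720.00 = kr 153,284.40
Final settlement = outstanding balance + penalty = kr 309,823.3042… + kr 153,284.40 = kr 463,107.70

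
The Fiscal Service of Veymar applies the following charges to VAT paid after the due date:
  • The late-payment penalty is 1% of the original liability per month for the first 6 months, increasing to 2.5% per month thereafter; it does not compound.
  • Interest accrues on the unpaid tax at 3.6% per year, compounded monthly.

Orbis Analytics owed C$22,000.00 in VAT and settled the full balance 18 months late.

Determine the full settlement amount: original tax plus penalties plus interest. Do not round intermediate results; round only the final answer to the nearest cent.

C$31,138.78

Penalty, months 1–6: 6 × 1% × C$22,000.00 = C$1,320.00
Penalty, months 7–18: 12 × 2.5% × C$22,000.00 = C$6,600.00
Interest (3.6%/yr ÷ 12 = 0.3%/month): C$22,000.00 × ((1 + 0.003)^18 − 1) = C$1,218.7842…
Total = C$22,000.00 + C$7,920.0000 + C$1,218.7842… = C$31,138.78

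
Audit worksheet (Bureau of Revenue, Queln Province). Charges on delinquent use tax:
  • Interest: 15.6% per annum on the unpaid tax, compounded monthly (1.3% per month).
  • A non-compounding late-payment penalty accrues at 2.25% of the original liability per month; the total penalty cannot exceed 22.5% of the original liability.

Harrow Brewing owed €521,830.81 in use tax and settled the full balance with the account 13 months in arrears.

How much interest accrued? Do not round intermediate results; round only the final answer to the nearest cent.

€95,406.98

Interest: €521,830.81 × ((1 + 0.013)^13 − 1) = €521,830.81 × 0.1828312… = €95,406.9789…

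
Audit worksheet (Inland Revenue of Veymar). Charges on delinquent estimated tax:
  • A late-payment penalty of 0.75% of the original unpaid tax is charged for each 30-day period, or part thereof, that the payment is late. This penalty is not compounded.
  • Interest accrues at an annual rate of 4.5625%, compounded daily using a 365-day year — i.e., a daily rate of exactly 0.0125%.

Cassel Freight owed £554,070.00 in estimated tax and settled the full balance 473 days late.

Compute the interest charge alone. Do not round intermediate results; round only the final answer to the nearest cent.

£33,745.04

Interest: £554,070.00 × ((1 + 0.000125)^473 − 1) = £554,070.00 × 0.06090393… = £33,745.0382…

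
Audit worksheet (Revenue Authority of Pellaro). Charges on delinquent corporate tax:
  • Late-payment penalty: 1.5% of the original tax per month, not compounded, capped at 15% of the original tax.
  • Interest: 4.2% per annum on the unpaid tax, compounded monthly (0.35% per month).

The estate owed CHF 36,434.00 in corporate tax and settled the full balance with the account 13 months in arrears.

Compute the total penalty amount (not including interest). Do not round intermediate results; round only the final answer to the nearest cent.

Penalty (uncapped): 13 × 1.5% × CHF 36,434.00 = CHF 7,104.63; cap = 15% × CHF 36,434.00 = CHF 5,465.10 → penalty = CHF 5,465.10

CHF 5,465.10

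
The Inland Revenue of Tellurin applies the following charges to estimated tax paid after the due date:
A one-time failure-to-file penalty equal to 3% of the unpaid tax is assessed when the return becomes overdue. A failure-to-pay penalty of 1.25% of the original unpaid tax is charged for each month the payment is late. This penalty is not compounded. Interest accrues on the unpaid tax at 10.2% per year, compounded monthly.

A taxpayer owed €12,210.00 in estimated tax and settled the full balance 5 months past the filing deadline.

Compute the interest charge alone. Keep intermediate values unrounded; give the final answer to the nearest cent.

€527.82

Interest (10.2%/yr ÷ 12 = 0.85%/month): €12,210.00 × ((1 + 0.0085)^5 − 1) = €527.8220…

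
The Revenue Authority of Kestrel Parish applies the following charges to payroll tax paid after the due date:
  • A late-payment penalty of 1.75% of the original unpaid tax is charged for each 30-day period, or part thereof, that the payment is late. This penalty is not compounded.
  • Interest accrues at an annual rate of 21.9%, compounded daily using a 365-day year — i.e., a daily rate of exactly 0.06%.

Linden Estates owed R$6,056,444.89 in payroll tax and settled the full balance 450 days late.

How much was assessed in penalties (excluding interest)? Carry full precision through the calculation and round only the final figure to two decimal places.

Penalty periods: ⌈450/30⌉ = 15; penalty = 15 × 1.75% × R$6,056,444.89 = R$1,589,816.78…

R$1,589,816.78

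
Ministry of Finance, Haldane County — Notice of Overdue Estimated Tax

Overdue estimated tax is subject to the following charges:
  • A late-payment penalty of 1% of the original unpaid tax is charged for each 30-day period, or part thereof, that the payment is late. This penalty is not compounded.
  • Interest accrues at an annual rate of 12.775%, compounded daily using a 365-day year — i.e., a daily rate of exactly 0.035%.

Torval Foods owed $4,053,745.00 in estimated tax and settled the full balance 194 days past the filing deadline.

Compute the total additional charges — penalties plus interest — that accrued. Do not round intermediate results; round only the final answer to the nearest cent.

Penalty periods: ⌈194/30⌉ = 7; penalty = 7 × 1% × $4,053,745.00 = $283,762.15
Interest: $4,053,745.00 × ((1 + 0.00035)^194 − 1) = $4,053,745.00 × 0.07024556… = $284,757.5998…
Penalties + interest = $283,762.1500 + $284,757.5998… = $568,519.75

$568,519.75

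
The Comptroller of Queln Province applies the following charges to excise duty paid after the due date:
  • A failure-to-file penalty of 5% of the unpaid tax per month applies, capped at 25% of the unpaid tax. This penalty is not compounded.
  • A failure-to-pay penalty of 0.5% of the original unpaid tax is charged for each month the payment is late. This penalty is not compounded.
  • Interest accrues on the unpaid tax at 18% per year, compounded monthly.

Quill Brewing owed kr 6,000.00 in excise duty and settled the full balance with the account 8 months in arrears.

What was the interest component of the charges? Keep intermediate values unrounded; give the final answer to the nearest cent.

kr 758.96

Interest (18%/yr ÷ 12 = 1.5%/month): kr 6,000.00 × ((1 + 0.015)^8 − 1) = kr 758.9555…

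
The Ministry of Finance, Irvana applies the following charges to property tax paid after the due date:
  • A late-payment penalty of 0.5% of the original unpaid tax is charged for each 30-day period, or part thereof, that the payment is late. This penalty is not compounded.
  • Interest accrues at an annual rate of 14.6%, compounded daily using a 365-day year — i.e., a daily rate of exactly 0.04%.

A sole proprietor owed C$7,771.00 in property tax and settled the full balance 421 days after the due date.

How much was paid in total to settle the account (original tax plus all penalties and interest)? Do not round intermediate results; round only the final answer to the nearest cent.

C$9,778.79

Penalty periods: ⌈421/30⌉ = 15; penalty = 15 × 0.5% × C$7,771.00 = C$582.83…
Interest: C$7,771.00 × ((1 + 0.0004)^421 − 1) = C$7,771.00 × 0.18337003… = C$1,424.9685…
Total = C$7,771.00 + C$582.8250 + C$1,424.9685… = C$9,778.79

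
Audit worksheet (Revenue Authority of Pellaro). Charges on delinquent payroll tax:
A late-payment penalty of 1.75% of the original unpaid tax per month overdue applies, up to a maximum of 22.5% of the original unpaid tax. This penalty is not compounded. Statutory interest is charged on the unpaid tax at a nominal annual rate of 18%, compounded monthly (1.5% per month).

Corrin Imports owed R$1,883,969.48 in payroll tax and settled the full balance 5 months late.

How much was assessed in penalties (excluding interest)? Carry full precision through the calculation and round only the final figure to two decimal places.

R$164,847.33

Penalty: 5 × 1.75% × R$1,883,969.48 = R$164,847.33… (below the 22.5% cap of R$423,893.13…)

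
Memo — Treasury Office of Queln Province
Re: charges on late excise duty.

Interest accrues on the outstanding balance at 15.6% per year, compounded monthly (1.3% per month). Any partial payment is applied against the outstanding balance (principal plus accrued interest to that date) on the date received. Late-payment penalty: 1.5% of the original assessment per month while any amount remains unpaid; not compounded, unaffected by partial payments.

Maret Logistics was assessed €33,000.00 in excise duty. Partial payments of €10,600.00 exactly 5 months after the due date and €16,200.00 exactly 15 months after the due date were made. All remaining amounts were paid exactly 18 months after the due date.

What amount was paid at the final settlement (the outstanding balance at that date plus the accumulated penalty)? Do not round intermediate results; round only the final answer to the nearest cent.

€21,169.37

Balance at month 5: €33,000.0000 × (1 + 0.013)^5 = €35,201.4997…
After €10,600.00 payment: €35,201.4997… − €10,600.00 = €24,601.4997…
Balance at month 15: €24,601.4997… × (1 + 0.013)^10 = €27,993.4249…
After €16,200.00 payment: €27,993.4249… − €16,200.00 = €11,793.4249…
Balance at month 18: €11,793.4249… × (1 + 0.013)^3 = €12,259.3737…
Penalty: 18 × 1.5% × €33,000.00 = €8,910.00
Final settlement = outstanding balance + penalty = €12,259.3737… + €8,910.00 = €21,169.37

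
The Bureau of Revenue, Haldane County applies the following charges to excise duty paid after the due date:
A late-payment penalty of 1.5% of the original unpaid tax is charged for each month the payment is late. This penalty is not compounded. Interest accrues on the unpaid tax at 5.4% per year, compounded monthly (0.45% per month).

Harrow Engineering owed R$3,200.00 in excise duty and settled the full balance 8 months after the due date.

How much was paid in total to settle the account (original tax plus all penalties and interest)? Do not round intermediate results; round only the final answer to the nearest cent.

R$3,701.03

Late-payment penalty = 1.5% × R$3,200.00 × 8 mo = R$384.00
Interest: R$3,200.00 × ((1 + 0.0045)^8 − 1) = R$3,200.00 × 0.0365721… = R$117.0308…
Total = R$3,200.00 + R$384.0000 + R$117.0308… = R$3,701.03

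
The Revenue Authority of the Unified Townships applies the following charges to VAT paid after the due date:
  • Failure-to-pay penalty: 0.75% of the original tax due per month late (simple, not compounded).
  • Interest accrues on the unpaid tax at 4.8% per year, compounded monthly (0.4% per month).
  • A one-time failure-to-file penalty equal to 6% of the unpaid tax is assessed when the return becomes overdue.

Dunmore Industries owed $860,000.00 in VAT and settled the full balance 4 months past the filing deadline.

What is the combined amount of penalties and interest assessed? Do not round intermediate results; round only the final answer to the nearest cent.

Failure-to-file penalty: 6% × $860,000.00 = $51,600.00
Failure-to-pay penalty: 4 × 0.75% × $860,000.00 = $25,800.00
Interest: $860,000.00 × ((1 + 0.004)^4 − 1) = $860,000.00 × 0.0160963… = $13,842.7804…
Penalties + interest = $77,400.0000 + $13,842.7804… = $91,242.78

$91,242.78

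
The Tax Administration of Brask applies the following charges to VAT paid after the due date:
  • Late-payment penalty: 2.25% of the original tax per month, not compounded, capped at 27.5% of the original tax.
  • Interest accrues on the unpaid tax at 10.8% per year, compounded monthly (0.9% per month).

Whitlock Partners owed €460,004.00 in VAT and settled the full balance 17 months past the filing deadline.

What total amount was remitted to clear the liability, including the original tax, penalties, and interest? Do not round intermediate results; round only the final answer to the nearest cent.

€662,188.50

Penalty (uncapped): 17 × 2.25% × €460,004.00 = €175,951.53; cap = 27.5% × €460,004.00 = €126,501.10 → penalty = €126,501.10
Interest: €460,004.00 × ((1 + 0.009)^17 − 1) = €460,004.00 × 0.1645277… = €75,683.4034…
Total = €460,004.00 + €126,501.1000 + €75,683.4034… = €662,188.50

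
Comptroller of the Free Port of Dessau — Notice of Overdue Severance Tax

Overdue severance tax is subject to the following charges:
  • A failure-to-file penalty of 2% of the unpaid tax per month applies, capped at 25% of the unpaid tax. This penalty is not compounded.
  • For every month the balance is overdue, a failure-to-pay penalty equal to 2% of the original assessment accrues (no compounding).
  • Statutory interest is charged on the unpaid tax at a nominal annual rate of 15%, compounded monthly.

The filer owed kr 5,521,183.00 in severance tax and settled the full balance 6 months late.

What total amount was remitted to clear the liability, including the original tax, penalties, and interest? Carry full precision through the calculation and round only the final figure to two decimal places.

Failure-to-file: 6 × 2% × kr 5,521,183.00 = kr 662,541.96 (under the 25% cap)
Failure-to-pay penalty = 2% × kr 5,521,183.00 × 6 mo = kr 662,541.96
Interest (15%/yr ÷ 12 = 1.25%/month): kr 5,521,183.00 × ((1 + 0.0125)^6 − 1) = kr 427,246.7009…
Total = kr 5,521,183.00 + kr 1,325,083.9200 + kr 427,246.7009… = kr 7,273,513.62

kr 7,273,513.62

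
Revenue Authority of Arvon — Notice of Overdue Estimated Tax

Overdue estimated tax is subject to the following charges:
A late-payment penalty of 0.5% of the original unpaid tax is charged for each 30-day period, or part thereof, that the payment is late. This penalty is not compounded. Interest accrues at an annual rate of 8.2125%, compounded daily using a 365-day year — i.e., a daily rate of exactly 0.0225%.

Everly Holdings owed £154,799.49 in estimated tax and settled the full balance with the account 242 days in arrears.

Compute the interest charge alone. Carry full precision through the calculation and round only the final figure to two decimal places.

£8,661.53

Interest: £154,799.49 × ((1 + 0.000225)^242 − 1) = £154,799.49 × 0.05595321… = £8,661.5283…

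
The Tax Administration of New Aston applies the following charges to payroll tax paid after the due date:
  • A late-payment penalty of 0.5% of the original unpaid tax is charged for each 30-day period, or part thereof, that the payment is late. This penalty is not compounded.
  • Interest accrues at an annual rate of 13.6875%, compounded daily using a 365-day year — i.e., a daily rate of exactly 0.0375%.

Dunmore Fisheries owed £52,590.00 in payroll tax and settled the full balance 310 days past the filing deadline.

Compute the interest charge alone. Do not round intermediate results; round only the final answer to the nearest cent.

Interest: £52,590.00 × ((1 + 0.000375)^310 − 1) = £52,590.00 × 0.12325218… = £6,481.8321…

£6,481.83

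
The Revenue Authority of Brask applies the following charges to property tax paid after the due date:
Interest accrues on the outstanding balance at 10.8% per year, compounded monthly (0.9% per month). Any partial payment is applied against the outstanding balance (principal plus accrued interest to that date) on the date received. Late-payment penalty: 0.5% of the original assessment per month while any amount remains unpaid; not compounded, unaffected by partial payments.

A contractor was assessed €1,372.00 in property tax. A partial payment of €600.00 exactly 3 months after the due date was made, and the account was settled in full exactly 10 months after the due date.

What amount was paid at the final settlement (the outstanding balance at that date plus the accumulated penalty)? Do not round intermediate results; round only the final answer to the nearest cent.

€930.37

Balance at month 3: €1,372.0000 × (1 + 0.009)^3 = €1,409.3784…
After €600.00 payment: €1,409.3784… − €600.00 = €809.3784…
Balance at month 10: €809.3784… × (1 + 0.009)^7 = €861.7668…
Penalty: 10 × 0.5% × €1,372.00 = €68.60
Final settlement = outstanding balance + penalty = €861.7668… + €68.60 = €930.37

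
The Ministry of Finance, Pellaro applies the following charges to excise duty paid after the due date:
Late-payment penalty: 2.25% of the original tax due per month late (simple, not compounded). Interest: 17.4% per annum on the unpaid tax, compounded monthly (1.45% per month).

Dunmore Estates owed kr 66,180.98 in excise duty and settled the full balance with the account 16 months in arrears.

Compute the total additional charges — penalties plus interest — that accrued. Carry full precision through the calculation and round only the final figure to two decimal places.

kr 40,967.39

Late-payment penalty = 2.25% × kr 66,180.98 × 16 mo = kr 23,825.15…
Interest: kr 66,180.98 × ((1 + 0.0145)^16 − 1) = kr 66,180.98 × 0.2590206… = kr 17,142.2344…
Penalties + interest = kr 23,825.1528 + kr 17,142.2344… = kr 40,967.39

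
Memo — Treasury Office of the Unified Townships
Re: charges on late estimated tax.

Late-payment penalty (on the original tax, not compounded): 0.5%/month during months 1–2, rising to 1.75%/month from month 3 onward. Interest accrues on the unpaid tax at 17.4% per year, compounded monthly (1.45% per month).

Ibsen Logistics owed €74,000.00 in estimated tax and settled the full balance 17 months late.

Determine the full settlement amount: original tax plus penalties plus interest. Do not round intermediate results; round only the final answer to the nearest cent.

Penalty, months 1–2: 2 × 0.5% × €74,000.00 = €740.00
Penalty, months 3–17: 15 × 1.75% × €74,000.00 = €19,425.00
Interest: €74,000.00 × ((1 + 0.0145)^17 − 1) = €74,000.00 × 0.2772764… = €20,518.4504…
Total = €74,000.00 + €20,165.0000 + €20,518.4504… = €114,683.45

€114,683.45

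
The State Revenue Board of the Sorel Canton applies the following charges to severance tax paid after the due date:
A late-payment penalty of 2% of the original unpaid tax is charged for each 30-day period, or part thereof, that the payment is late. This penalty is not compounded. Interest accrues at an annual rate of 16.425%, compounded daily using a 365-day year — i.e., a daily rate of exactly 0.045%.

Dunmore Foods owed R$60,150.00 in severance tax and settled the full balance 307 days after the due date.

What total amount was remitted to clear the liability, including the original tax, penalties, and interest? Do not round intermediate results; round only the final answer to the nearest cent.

R$82,291.94

Penalty periods: ⌈307/30⌉ = 11; penalty = 11 × 2% × R$60,150.00 = R$13,233.00
Interest: R$60,150.00 × ((1 + 0.00045)^307 − 1) = R$60,150.00 × 0.14811208… = R$8,908.9417…
Total = R$60,150.00 + R$13,233.0000 + R$8,908.9417… = R$82,291.94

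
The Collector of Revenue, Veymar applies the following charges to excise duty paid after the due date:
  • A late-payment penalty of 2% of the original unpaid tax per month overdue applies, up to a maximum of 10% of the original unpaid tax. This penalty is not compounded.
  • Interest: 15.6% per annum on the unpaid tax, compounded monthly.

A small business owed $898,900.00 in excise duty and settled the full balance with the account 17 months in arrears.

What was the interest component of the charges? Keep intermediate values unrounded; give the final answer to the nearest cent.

Interest (15.6%/yr ÷ 12 = 1.3%/month): $898,900.00 × ((1 + 0.013)^17 − 1) = $220,723.3612…

$220,723.36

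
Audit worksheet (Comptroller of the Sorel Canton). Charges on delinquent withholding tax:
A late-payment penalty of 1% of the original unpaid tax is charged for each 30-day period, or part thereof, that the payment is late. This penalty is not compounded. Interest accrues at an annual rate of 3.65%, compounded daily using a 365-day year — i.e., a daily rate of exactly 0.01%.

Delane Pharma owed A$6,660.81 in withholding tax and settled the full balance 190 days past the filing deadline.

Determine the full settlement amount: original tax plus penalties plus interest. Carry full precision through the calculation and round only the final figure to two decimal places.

Penalty periods: ⌈190/30⌉ = 7; penalty = 7 × 1% × A$6,660.81 = A$466.26…
Interest: A$6,660.81 × ((1 + 0.0001)^190 − 1) = A$6,660.81 × 0.01918068… = A$127.7589…
Total = A$6,660.81 + A$466.2567 + A$127.7589… = A$7,254.83

A$7,254.83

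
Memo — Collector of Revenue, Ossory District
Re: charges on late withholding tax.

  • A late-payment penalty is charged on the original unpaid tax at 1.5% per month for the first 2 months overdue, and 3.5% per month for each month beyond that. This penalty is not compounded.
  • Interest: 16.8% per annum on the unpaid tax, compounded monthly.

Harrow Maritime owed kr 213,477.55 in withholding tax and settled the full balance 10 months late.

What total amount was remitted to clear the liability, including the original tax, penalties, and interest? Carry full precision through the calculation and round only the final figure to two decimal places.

kr 311,497.36

Penalty, months 1–2: 2 × 1.5% × kr 213,477.55 = kr 6,404.33…
Penalty, months 3–10: 8 × 3.5% × kr 213,477.55 = kr 59,773.71…
Interest (16.8%/yr ÷ 12 = 1.4%/month): kr 213,477.55 × ((1 + 0.014)^10 − 1) = kr 31,841.7744…
Total = kr 213,477.55 + kr 66,178.0405 + kr 31,841.7744… = kr 311,497.36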